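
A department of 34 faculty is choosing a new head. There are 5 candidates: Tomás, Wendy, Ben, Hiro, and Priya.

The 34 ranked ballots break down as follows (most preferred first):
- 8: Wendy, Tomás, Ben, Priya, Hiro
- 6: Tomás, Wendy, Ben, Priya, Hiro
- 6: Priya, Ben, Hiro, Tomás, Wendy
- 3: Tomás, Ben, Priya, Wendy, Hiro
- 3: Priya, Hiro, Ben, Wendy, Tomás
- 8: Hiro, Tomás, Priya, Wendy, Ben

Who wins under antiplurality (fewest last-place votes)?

Last-place votes: Tomás 3, Wendy 6, Ben 8, Hiro 17, Priya 0.

Priya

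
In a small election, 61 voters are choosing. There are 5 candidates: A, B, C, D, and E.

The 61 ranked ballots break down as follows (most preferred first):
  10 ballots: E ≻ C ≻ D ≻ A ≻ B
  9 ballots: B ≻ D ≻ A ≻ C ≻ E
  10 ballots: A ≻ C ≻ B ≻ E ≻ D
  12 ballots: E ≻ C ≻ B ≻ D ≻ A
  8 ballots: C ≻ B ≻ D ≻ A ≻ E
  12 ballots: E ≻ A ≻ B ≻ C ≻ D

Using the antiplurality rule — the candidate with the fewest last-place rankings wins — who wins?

Last-place votes: A 12, B 10, C 0, D 22, E 17.

C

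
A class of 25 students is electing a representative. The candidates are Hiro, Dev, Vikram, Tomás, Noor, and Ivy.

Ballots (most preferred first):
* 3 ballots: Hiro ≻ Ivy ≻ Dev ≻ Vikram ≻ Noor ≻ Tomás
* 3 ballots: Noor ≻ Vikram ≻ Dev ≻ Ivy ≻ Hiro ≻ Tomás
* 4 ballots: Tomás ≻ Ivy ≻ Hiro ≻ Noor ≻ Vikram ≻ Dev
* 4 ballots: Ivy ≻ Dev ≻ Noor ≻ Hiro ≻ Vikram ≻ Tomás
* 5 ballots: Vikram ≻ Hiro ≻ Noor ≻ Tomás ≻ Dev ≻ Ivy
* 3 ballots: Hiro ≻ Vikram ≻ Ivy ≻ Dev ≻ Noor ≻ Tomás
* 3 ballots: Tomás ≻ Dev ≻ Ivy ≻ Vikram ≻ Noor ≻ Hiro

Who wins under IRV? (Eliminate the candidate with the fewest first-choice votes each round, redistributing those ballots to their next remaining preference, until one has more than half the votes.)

Hiro

Round 1: Hiro 6, Dev 0, Vikram 5, Tomás 7, Noor 3, Ivy 4. Dev eliminated.
Round 2: Hiro 6, Vikram 5, Tomás 7, Noor 3, Ivy 4. Noor eliminated.
Round 3: Hiro 6, Vikram 8, Tomás 7, Ivy 4. Ivy eliminated.
Round 4: Hiro 10, Vikram 8, Tomás 7. Tomás eliminated.
Round 5: Hiro 14, Vikram 11. Hiro has a majority (≥13).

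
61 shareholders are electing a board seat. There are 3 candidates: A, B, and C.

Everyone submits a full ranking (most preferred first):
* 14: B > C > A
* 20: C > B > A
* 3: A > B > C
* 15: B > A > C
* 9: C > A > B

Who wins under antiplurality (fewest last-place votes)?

Last-place votes: A 34, B 9, C 18.

B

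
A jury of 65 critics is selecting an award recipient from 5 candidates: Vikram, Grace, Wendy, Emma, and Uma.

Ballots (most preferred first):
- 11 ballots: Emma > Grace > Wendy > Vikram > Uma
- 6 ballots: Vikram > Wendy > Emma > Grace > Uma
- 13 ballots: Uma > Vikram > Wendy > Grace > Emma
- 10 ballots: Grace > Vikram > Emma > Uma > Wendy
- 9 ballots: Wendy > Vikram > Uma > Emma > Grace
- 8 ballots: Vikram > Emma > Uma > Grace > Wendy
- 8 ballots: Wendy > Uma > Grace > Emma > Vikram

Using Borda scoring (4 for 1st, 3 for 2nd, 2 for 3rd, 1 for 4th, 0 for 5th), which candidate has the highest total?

Vikram: 11×1 + 6×4 + 13×3 + 10×3 + 9×3 + 8×4 + 8×0 = 163
Grace: 11×3 + 6×1 + 13×1 + 10×4 + 9×0 + 8×1 + 8×2 = 116
Wendy: 11×2 + 6×3 + 13×2 + 10×0 + 9×4 + 8×0 + 8×4 = 134
Emma: 11×4 + 6×2 + 13×0 + 10×2 + 9×1 + 8×3 + 8×1 = 117
Uma: 11×0 + 6×0 + 13×4 + 10×1 + 9×2 + 8×2 + 8×3 = 120

Vikram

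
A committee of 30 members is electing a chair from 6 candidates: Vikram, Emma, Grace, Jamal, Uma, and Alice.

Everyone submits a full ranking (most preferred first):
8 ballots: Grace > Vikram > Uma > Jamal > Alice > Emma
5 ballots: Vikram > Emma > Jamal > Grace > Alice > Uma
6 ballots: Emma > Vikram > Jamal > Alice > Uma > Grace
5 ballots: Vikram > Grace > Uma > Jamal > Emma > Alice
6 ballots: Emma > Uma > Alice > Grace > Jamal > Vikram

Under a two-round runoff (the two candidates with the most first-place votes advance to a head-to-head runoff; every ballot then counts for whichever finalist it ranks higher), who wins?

Round 1 first-place votes: Vikram 10, Emma 12, Grace 8, Jamal 0, Uma 0, Alice 0. Emma and Vikram advance.
Runoff: Emma is ranked above Vikram on 12 ballots, Vikram above Emma on 18.

Vikram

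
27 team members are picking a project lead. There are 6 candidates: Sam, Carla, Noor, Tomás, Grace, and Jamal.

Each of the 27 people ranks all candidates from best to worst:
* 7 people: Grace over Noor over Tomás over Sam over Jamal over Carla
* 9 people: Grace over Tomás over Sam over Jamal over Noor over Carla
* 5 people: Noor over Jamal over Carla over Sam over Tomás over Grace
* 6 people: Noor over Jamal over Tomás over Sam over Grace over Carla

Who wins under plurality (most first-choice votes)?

Grace

First-place votes: Sam 0, Carla 0, Noor 11, Tomás 0, Grace 16, Jamal 0.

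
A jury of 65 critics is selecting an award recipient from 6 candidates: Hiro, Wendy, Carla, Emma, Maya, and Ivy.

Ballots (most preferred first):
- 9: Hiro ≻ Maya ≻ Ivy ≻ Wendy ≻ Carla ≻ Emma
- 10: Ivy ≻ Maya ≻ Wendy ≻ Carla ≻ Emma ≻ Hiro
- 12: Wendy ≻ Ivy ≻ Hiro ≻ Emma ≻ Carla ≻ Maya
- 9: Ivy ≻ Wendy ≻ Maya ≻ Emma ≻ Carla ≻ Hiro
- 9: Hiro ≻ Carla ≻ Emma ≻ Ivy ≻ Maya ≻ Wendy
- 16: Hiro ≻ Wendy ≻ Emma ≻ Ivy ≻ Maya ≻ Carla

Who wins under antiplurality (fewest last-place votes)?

Ivy

Last-place votes: Hiro 19, Wendy 9, Carla 16, Emma 9, Maya 12, Ivy 0.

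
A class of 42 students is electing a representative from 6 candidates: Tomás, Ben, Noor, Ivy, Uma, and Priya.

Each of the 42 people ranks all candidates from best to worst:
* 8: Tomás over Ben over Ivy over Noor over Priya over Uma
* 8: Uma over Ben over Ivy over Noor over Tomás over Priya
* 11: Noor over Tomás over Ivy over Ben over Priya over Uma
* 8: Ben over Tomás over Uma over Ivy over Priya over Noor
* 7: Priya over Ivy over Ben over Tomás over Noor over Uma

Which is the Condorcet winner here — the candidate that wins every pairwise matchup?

Ben vs Tomás: 23–19
Ben vs Noor: 31–11
Ben vs Ivy: 24–18
Ben vs Uma: 34–8
Ben vs Priya: 35–7
Ben beats every other candidate.

Ben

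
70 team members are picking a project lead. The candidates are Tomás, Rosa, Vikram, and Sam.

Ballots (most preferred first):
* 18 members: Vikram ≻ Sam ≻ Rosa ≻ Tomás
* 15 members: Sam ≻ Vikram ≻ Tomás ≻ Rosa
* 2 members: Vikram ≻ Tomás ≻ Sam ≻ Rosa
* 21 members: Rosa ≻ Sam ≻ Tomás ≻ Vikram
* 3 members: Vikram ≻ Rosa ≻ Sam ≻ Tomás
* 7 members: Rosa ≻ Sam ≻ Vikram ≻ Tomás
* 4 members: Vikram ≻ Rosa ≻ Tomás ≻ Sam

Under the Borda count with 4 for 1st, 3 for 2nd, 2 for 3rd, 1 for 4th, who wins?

Tomás: 18×1 + 15×2 + 2×3 + 21×2 + 3×1 + 7×1 + 4×2 = 114
Rosa: 18×2 + 15×1 + 2×1 + 21×4 + 3×3 + 7×4 + 4×3 = 186
Vikram: 18×4 + 15×3 + 2×4 + 21×1 + 3×4 + 7×2 + 4×4 = 188
Sam: 18×3 + 15×4 + 2×2 + 21×3 + 3×2 + 7×3 + 4×1 = 212

Sam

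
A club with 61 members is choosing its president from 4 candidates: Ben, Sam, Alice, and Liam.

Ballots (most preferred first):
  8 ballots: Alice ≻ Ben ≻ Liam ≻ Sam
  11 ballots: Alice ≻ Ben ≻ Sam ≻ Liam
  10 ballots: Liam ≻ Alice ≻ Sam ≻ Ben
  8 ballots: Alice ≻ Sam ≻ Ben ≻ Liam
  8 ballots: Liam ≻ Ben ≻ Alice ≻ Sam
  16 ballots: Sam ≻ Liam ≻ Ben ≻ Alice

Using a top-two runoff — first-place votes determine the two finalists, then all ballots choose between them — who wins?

Round 1 first-place votes: Ben 0, Sam 16, Alice 27, Liam 18. Alice and Liam advance.
Runoff: Alice is ranked above Liam on 27 ballots, Liam above Alice on 34.

Liam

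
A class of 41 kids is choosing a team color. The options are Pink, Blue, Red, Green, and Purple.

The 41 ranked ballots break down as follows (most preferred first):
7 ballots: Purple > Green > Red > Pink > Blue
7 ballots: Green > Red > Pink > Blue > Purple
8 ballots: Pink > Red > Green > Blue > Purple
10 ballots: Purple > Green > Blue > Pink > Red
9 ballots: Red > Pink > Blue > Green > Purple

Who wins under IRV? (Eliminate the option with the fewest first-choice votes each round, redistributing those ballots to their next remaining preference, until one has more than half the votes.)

Red

Round 1: Pink 8, Blue 0, Red 9, Green 7, Purple 17. Blue eliminated.
Round 2: Pink 8, Red 9, Green 7, Purple 17. Green eliminated.
Round 3: Pink 8, Red 16, Purple 17. Pink eliminated.
Round 4: Red 24, Purple 17. Red has a majority (≥21).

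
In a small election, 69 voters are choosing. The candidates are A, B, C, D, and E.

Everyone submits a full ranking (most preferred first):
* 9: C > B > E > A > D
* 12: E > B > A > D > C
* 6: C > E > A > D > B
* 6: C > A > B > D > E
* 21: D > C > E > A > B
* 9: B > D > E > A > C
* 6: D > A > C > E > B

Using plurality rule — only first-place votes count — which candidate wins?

D

First-place votes: A 0, B 9, C 21, D 27, E 12.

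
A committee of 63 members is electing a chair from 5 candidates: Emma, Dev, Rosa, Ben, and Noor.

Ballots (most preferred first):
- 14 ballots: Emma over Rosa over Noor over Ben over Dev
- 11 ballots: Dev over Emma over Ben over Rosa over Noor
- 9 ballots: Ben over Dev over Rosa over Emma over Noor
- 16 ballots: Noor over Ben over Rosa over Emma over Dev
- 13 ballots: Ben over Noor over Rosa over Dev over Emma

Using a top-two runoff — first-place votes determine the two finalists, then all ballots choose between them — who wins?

Round 1 first-place votes: Emma 14, Dev 11, Rosa 0, Ben 22, Noor 16. Ben and Noor advance.
Runoff: Ben is ranked above Noor on 33 ballots, Noor above Ben on 30.

Ben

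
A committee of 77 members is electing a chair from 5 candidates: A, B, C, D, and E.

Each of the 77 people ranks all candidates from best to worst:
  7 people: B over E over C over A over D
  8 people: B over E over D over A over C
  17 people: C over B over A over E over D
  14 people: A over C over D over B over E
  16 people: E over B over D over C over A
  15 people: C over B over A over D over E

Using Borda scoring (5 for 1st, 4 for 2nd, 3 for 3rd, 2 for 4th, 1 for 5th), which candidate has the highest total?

B

A: 7×2 + 8×2 + 17×3 + 14×5 + 16×1 + 15×3 = 212
B: 7×5 + 8×5 + 17×4 + 14×2 + 16×4 + 15×4 = 295
C: 7×3 + 8×1 + 17×5 + 14×4 + 16×2 + 15×5 = 277
D: 7×1 + 8×3 + 17×1 + 14×3 + 16×3 + 15×2 = 168
E: 7×4 + 8×4 + 17×2 + 14×1 + 16×5 + 15×1 = 203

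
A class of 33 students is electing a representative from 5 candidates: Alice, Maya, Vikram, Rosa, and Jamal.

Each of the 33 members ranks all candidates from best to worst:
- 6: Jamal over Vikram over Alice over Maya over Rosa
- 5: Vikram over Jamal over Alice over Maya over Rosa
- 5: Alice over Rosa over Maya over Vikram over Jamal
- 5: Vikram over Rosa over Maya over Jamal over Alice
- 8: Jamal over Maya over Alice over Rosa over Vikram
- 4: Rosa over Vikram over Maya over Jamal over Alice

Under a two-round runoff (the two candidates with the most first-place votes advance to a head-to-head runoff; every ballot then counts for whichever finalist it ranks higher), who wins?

Vikram

Round 1 first-place votes: Alice 5, Maya 0, Vikram 10, Rosa 4, Jamal 14. Jamal and Vikram advance.
Runoff: Jamal is ranked above Vikram on 14 ballots, Vikram above Jamal on 19.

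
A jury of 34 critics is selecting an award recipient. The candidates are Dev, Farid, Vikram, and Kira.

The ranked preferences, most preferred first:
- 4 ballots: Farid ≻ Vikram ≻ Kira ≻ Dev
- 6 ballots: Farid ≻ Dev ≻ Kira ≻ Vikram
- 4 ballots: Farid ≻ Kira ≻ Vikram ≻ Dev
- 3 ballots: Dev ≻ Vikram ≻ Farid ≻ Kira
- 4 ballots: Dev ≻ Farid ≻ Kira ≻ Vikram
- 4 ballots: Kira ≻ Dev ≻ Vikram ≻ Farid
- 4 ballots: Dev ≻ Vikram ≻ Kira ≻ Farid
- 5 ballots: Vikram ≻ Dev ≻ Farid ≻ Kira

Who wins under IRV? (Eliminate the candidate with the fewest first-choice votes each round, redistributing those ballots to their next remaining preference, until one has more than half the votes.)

Round 1: Dev 11, Farid 14, Vikram 5, Kira 4. Kira eliminated.
Round 2: Dev 15, Farid 14, Vikram 5. Vikram eliminated.
Round 3: Dev 20, Farid 14. Dev has a majority (≥18).

Dev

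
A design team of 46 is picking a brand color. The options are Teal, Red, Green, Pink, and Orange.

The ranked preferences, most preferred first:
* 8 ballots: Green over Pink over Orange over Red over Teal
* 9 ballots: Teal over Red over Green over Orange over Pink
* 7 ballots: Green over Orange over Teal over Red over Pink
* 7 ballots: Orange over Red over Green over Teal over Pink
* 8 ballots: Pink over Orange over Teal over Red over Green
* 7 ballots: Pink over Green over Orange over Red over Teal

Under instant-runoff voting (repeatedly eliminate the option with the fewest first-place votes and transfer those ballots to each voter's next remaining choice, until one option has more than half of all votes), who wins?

Round 1: Teal 9, Red 0, Green 15, Pink 15, Orange 7. Red eliminated.
Round 2: Teal 9, Green 15, Pink 15, Orange 7. Orange eliminated.
Round 3: Teal 9, Green 22, Pink 15. Teal eliminated.
Round 4: Green 31, Pink 15. Green has a majority (≥24).

Green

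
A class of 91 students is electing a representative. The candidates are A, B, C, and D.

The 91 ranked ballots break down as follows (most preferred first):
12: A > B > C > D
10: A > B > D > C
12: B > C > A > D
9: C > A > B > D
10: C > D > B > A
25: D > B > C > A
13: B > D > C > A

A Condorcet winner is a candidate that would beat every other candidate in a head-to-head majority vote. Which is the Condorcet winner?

B

B vs A: 60–31
B vs C: 72–19
B vs D: 56–35
B beats every other candidate.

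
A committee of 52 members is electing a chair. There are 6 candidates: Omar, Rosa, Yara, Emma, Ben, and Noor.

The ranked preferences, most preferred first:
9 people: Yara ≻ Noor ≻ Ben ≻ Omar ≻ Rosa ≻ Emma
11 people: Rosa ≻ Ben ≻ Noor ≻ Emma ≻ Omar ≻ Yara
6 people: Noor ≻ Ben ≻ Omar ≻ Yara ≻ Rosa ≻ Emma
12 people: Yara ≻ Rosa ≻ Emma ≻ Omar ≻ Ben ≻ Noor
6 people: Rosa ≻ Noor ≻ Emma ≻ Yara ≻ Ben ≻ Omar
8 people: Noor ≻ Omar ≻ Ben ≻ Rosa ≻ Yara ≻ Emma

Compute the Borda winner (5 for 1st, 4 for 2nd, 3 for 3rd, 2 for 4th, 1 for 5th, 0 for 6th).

Rosa

Omar: 9×2 + 11×1 + 6×3 + 12×2 + 6×0 + 8×4 = 103
Rosa: 9×1 + 11×5 + 6×1 + 12×4 + 6×5 + 8×2 = 164
Yara: 9×5 + 11×0 + 6×2 + 12×5 + 6×2 + 8×1 = 137
Emma: 9×0 + 11×2 + 6×0 + 12×3 + 6×3 + 8×0 = 76
Ben: 9×3 + 11×4 + 6×4 + 12×1 + 6×1 + 8×3 = 137
Noor: 9×4 + 11×3 + 6×5 + 12×0 + 6×4 + 8×5 = 163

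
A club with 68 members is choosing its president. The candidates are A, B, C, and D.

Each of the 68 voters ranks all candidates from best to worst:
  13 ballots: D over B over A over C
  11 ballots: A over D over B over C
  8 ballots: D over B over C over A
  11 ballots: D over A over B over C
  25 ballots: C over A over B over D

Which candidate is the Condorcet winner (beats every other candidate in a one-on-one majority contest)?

A

A vs B: 47–21
A vs C: 35–33
A vs D: 36–32
A beats every other candidate.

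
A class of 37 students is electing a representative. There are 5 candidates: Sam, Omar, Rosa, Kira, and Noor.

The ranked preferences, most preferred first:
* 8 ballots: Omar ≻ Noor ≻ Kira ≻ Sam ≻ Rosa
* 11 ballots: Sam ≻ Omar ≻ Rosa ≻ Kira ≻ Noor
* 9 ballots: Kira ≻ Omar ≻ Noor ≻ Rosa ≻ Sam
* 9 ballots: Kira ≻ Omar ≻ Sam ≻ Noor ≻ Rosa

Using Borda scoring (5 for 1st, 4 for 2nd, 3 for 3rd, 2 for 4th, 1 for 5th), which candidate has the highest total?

Omar

Sam: 8×2 + 11×5 + 9×1 + 9×3 = 107
Omar: 8×5 + 11×4 + 9×4 + 9×4 = 156
Rosa: 8×1 + 11×3 + 9×2 + 9×1 = 68
Kira: 8×3 + 11×2 + 9×5 + 9×5 = 136
Noor: 8×4 + 11×1 + 9×3 + 9×2 = 88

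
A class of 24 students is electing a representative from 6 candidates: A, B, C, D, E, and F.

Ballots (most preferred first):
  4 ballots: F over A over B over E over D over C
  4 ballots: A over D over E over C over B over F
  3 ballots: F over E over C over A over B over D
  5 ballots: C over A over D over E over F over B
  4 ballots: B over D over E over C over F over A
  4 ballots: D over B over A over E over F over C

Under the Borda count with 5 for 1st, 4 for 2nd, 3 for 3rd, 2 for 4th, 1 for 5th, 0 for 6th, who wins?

A

A: 4×4 + 4×5 + 3×2 + 5×4 + 4×0 + 4×3 = 74
B: 4×3 + 4×1 + 3×1 + 5×0 + 4×5 + 4×4 = 55
C: 4×0 + 4×2 + 3×3 + 5×5 + 4×2 + 4×0 = 50
D: 4×1 + 4×4 + 3×0 + 5×3 + 4×4 + 4×5 = 71
E: 4×2 + 4×3 + 3×4 + 5×2 + 4×3 + 4×2 = 62
F: 4×5 + 4×0 + 3×5 + 5×1 + 4×1 + 4×1 = 48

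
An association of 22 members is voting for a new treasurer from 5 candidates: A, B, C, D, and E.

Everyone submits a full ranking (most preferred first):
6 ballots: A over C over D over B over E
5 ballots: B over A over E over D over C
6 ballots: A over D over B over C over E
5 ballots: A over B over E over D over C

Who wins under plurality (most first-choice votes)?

A

First-place votes: A 17, B 5, C 0, D 0, E 0.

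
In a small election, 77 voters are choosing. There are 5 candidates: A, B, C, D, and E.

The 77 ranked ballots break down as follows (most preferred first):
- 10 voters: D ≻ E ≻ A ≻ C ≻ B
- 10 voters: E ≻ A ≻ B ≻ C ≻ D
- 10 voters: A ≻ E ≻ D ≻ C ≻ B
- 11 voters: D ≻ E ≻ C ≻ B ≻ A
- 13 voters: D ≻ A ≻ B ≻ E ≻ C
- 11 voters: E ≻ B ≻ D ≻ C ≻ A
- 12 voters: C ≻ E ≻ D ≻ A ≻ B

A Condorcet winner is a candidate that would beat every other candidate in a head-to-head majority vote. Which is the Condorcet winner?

E vs A: 54–23
E vs B: 64–13
E vs C: 65–12
E vs D: 43–34
E beats every other candidate.

E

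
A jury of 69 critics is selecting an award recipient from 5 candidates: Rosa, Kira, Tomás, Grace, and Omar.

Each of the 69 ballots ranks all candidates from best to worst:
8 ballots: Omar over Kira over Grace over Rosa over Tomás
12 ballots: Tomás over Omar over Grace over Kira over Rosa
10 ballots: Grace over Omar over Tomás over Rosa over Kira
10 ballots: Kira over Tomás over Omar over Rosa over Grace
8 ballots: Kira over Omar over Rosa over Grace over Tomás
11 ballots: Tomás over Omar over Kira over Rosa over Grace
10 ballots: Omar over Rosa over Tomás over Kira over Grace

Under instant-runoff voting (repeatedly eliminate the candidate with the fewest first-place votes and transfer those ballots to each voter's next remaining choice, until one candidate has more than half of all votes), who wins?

Omar

Round 1: Rosa 0, Kira 18, Tomás 23, Grace 10, Omar 18. Rosa eliminated.
Round 2: Kira 18, Tomás 23, Grace 10, Omar 18. Grace eliminated.
Round 3: Kira 18, Tomás 23, Omar 28. Kira eliminated.
Round 4: Tomás 33, Omar 36. Omar has a majority (≥35).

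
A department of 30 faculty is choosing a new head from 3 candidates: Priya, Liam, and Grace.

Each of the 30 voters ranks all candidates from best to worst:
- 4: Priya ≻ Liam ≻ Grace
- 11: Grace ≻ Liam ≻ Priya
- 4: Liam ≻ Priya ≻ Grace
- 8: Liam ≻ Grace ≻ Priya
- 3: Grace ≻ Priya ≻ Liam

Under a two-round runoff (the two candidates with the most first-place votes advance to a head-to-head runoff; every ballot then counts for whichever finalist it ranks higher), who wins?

Liam

Round 1 first-place votes: Priya 4, Liam 12, Grace 14. Grace and Liam advance.
Runoff: Grace is ranked above Liam on 14 ballots, Liam above Grace on 16.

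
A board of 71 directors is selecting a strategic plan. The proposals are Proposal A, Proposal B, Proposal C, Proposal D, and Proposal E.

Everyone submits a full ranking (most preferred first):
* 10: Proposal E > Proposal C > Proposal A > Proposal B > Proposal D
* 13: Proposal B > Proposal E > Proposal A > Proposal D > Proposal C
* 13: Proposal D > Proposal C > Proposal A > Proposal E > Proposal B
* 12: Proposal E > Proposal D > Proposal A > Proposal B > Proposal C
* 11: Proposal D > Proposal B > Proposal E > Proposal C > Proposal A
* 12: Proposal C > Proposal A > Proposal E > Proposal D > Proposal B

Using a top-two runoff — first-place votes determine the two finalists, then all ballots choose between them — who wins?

Round 1 first-place votes: Proposal A 0, Proposal B 13, Proposal C 12, Proposal D 24, Proposal E 22. Proposal D and Proposal E advance.
Runoff: Proposal D is ranked above Proposal E on 24 ballots, Proposal E above Proposal D on 47.

Proposal E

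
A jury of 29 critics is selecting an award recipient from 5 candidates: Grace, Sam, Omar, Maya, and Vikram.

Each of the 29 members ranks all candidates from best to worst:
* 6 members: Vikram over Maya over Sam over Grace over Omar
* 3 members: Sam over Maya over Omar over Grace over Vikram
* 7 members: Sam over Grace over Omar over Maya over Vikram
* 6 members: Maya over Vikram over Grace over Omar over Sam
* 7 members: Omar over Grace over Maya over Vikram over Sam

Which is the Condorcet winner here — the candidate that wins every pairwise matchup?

Maya

Maya vs Grace: 15–14
Maya vs Sam: 19–10
Maya vs Omar: 15–14
Maya vs Vikram: 23–6
Maya beats every other candidate.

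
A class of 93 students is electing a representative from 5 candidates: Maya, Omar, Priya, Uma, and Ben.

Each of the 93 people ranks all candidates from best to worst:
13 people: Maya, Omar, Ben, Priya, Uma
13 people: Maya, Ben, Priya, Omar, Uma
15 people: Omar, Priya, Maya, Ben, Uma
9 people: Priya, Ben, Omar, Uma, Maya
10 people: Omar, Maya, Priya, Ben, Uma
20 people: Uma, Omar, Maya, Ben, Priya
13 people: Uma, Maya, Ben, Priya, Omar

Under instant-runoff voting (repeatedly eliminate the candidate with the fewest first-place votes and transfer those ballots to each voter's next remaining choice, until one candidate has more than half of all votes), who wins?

Omar

Round 1: Maya 26, Omar 25, Priya 9, Uma 33, Ben 0. Ben eliminated.
Round 2: Maya 26, Omar 25, Priya 9, Uma 33. Priya eliminated.
Round 3: Maya 26, Omar 34, Uma 33. Maya eliminated.
Round 4: Omar 60, Uma 33. Omar has a majority (≥47).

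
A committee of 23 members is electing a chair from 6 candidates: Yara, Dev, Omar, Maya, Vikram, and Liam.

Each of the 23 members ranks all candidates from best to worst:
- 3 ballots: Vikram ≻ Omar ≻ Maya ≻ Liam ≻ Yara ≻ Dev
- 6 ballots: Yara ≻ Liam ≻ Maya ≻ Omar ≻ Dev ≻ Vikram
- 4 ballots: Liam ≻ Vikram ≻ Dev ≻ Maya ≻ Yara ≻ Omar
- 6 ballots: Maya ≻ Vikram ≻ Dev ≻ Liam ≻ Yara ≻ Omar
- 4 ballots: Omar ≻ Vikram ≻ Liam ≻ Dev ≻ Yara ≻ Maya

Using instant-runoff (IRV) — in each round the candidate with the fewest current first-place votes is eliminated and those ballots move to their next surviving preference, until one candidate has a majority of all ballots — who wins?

Round 1: Yara 6, Dev 0, Omar 4, Maya 6, Vikram 3, Liam 4. Dev eliminated.
Round 2: Yara 6, Omar 4, Maya 6, Vikram 3, Liam 4. Vikram eliminated.
Round 3: Yara 6, Omar 7, Maya 6, Liam 4. Liam eliminated.
Round 4: Yara 6, Omar 7, Maya 10. Yara eliminated.
Round 5: Omar 7, Maya 16. Maya has a majority (≥12).

Maya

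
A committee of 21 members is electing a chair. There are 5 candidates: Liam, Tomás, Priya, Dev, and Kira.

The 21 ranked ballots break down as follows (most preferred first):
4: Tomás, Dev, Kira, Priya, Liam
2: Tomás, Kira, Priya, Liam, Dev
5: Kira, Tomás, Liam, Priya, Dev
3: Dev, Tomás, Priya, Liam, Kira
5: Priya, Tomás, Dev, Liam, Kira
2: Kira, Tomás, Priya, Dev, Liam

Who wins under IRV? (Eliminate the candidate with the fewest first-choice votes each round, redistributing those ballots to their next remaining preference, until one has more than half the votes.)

Tomás

Round 1: Liam 0, Tomás 6, Priya 5, Dev 3, Kira 7. Liam eliminated.
Round 2: Tomás 6, Priya 5, Dev 3, Kira 7. Dev eliminated.
Round 3: Tomás 9, Priya 5, Kira 7. Priya eliminated.
Round 4: Tomás 14, Kira 7. Tomás has a majority (≥11).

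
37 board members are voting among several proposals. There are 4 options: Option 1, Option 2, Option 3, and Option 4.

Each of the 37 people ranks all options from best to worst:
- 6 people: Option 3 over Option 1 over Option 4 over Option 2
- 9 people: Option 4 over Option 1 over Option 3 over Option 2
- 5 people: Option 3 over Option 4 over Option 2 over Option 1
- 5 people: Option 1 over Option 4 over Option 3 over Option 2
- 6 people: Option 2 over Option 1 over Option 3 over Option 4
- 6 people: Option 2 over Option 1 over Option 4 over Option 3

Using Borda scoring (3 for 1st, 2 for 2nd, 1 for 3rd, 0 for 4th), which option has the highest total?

Option 1: 6×2 + 9×2 + 5×0 + 5×3 + 6×2 + 6×2 = 69
Option 2: 6×0 + 9×0 + 5×1 + 5×0 + 6×3 + 6×3 = 41
Option 3: 6×3 + 9×1 + 5×3 + 5×1 + 6×1 + 6×0 = 53
Option 4: 6×1 + 9×3 + 5×2 + 5×2 + 6×0 + 6×1 = 59

Option 1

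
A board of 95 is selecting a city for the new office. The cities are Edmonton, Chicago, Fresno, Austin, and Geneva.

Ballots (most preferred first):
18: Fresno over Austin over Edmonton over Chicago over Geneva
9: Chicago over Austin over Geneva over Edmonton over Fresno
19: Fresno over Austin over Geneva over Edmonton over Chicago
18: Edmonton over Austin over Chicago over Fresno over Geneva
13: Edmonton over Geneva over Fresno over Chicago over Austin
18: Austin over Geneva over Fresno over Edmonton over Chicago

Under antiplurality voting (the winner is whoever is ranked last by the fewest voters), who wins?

Last-place votes: Edmonton 0, Chicago 37, Fresno 9, Austin 13, Geneva 36.

Edmonton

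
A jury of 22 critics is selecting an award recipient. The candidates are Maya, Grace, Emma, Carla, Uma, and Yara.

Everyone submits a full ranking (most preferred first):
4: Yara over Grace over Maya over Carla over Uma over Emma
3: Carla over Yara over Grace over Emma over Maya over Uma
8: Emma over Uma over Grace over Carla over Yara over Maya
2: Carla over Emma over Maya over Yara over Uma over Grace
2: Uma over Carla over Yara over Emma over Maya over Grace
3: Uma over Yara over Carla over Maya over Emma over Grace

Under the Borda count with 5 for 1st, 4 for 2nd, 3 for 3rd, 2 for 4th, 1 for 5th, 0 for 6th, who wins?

Maya: 4×3 + 3×1 + 8×0 + 2×3 + 2×1 + 3×2 = 29
Grace: 4×4 + 3×3 + 8×3 + 2×0 + 2×0 + 3×0 = 49
Emma: 4×0 + 3×2 + 8×5 + 2×4 + 2×2 + 3×1 = 61
Carla: 4×2 + 3×5 + 8×2 + 2×5 + 2×4 + 3×3 = 66
Uma: 4×1 + 3×0 + 8×4 + 2×1 + 2×5 + 3×5 = 63
Yara: 4×5 + 3×4 + 8×1 + 2×2 + 2×3 + 3×4 = 62

Carla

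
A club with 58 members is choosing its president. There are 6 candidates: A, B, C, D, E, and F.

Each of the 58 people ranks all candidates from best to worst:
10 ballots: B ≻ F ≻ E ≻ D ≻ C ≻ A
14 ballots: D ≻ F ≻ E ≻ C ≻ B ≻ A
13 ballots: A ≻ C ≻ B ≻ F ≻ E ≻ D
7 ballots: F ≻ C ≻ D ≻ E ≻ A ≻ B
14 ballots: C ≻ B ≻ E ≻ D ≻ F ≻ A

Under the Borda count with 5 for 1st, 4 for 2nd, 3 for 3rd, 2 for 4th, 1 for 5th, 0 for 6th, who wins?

C

A: 10×0 + 14×0 + 13×5 + 7×1 + 14×0 = 72
B: 10×5 + 14×1 + 13×3 + 7×0 + 14×4 = 159
C: 10×1 + 14×2 + 13×4 + 7×4 + 14×5 = 188
D: 10×2 + 14×5 + 13×0 + 7×3 + 14×2 = 139
E: 10×3 + 14×3 + 13×1 + 7×2 + 14×3 = 141
F: 10×4 + 14×4 + 13×2 + 7×5 + 14×1 = 171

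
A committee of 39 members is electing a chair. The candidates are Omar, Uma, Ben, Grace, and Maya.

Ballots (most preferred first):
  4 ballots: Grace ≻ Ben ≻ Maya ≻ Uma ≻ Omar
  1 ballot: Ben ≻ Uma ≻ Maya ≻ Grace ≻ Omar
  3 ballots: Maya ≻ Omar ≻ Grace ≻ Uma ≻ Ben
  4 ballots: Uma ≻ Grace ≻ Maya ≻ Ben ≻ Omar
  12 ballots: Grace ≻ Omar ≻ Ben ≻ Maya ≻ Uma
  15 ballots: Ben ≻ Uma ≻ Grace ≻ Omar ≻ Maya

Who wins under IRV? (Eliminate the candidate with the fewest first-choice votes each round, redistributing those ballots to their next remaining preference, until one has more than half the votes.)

Round 1: Omar 0, Uma 4, Ben 16, Grace 16, Maya 3. Omar eliminated.
Round 2: Uma 4, Ben 16, Grace 16, Maya 3. Maya eliminated.
Round 3: Uma 4, Ben 16, Grace 19. Uma eliminated.
Round 4: Ben 16, Grace 23. Grace has a majority (≥20).

Grace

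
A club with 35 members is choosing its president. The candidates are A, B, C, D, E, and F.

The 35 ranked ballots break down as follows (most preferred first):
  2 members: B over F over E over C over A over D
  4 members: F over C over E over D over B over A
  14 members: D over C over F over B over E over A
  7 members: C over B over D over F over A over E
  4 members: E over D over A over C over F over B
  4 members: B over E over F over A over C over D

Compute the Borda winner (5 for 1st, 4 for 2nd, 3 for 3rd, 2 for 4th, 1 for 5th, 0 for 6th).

A: 2×1 + 4×0 + 14×0 + 7×1 + 4×3 + 4×2 = 29
B: 2×5 + 4×1 + 14×2 + 7×4 + 4×0 + 4×5 = 90
C: 2×2 + 4×4 + 14×4 + 7×5 + 4×2 + 4×1 = 123
D: 2×0 + 4×2 + 14×5 + 7×3 + 4×4 + 4×0 = 115
E: 2×3 + 4×3 + 14×1 + 7×0 + 4×5 + 4×4 = 68
F: 2×4 + 4×5 + 14×3 + 7×2 + 4×1 + 4×3 = 100

C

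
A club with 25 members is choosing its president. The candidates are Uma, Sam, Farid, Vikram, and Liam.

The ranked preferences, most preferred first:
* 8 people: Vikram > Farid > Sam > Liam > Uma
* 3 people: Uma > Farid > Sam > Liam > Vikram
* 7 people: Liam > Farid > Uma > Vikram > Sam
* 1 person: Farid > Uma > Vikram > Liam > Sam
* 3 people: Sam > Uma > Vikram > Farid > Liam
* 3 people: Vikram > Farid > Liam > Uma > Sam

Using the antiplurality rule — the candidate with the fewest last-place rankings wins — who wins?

Last-place votes: Uma 8, Sam 11, Farid 0, Vikram 3, Liam 3.

Farid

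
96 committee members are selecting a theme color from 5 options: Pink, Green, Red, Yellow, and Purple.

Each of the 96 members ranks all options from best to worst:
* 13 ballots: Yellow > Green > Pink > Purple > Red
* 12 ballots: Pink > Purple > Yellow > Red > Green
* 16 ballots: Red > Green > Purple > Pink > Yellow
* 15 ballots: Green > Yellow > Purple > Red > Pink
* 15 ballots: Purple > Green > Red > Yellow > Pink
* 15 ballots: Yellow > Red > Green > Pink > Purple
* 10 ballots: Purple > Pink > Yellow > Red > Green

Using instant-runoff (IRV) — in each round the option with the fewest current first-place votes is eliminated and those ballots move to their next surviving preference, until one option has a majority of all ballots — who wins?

Round 1: Pink 12, Green 15, Red 16, Yellow 28, Purple 25. Pink eliminated.
Round 2: Green 15, Red 16, Yellow 28, Purple 37. Green eliminated.
Round 3: Red 16, Yellow 43, Purple 37. Red eliminated.
Round 4: Yellow 43, Purple 53. Purple has a majority (≥49).

Purple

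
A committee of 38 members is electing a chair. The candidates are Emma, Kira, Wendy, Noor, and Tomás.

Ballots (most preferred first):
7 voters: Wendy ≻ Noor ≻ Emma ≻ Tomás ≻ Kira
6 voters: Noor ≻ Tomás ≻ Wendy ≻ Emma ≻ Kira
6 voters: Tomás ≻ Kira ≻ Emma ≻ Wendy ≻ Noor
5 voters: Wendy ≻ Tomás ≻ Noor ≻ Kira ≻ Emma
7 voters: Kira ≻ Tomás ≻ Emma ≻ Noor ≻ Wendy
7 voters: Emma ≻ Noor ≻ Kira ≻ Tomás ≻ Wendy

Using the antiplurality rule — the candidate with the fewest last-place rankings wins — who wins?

Tomás

Last-place votes: Emma 5, Kira 13, Wendy 14, Noor 6, Tomás 0.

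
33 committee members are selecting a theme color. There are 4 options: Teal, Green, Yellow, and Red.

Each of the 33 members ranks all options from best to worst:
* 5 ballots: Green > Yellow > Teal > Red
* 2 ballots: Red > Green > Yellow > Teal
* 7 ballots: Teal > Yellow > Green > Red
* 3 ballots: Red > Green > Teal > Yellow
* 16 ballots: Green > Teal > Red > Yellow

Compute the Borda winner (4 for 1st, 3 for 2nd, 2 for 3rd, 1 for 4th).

Green

Teal: 5×2 + 2×1 + 7×4 + 3×2 + 16×3 = 94
Green: 5×4 + 2×3 + 7×2 + 3×3 + 16×4 = 113
Yellow: 5×3 + 2×2 + 7×3 + 3×1 + 16×1 = 59
Red: 5×1 + 2×4 + 7×1 + 3×4 + 16×2 = 64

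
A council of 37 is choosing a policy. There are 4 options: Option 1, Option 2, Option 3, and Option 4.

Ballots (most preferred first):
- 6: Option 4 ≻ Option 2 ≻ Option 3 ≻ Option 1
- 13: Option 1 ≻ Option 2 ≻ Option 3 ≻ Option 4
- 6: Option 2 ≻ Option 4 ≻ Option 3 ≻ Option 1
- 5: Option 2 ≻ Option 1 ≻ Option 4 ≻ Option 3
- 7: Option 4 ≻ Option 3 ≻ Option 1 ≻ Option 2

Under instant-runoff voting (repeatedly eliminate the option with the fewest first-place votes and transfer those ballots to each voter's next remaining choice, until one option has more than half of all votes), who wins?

Option 4

Round 1: Option 1 13, Option 2 11, Option 3 0, Option 4 13. Option 3 eliminated.
Round 2: Option 1 13, Option 2 11, Option 4 13. Option 2 eliminated.
Round 3: Option 1 18, Option 4 19. Option 4 has a majority (≥19).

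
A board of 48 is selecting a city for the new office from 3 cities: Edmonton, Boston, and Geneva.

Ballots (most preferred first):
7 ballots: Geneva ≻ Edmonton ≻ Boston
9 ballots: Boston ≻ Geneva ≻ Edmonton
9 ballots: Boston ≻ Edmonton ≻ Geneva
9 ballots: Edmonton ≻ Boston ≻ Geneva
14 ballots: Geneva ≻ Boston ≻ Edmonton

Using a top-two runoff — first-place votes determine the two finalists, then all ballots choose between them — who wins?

Boston

Round 1 first-place votes: Edmonton 9, Boston 18, Geneva 21. Geneva and Boston advance.
Runoff: Geneva is ranked above Boston on 21 ballots, Boston above Geneva on 27.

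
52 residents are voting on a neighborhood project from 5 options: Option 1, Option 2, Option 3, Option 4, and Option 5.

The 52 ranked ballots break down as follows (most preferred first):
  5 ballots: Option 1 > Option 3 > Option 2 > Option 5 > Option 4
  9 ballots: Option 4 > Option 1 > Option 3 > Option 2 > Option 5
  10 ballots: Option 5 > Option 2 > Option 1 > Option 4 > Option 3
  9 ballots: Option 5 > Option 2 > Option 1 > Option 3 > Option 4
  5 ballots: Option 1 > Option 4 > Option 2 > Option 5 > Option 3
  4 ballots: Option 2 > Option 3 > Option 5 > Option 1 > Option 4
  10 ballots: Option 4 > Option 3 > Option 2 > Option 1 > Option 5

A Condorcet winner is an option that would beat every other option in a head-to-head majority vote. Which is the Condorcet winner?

Option 2

Option 2 vs Option 1: 33–19
Option 2 vs Option 3: 28–24
Option 2 vs Option 4: 28–24
Option 2 vs Option 5: 33–19
Option 2 beats every other option.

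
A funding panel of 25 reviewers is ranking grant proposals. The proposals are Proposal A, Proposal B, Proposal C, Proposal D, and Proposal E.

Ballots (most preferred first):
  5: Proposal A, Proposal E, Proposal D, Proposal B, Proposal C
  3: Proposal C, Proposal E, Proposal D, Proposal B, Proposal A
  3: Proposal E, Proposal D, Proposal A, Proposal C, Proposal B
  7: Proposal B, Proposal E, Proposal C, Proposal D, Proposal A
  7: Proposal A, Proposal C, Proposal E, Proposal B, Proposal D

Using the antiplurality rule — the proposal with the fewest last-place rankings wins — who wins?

Last-place votes: Proposal A 10, Proposal B 3, Proposal C 5, Proposal D 7, Proposal E 0.

Proposal E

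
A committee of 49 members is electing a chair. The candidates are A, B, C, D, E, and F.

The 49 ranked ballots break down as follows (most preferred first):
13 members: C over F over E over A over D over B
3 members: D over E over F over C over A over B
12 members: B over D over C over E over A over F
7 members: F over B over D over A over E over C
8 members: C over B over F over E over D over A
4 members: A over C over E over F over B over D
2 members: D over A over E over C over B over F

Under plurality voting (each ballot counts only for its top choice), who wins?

C

First-place votes: A 4, B 12, C 21, D 5, E 0, F 7.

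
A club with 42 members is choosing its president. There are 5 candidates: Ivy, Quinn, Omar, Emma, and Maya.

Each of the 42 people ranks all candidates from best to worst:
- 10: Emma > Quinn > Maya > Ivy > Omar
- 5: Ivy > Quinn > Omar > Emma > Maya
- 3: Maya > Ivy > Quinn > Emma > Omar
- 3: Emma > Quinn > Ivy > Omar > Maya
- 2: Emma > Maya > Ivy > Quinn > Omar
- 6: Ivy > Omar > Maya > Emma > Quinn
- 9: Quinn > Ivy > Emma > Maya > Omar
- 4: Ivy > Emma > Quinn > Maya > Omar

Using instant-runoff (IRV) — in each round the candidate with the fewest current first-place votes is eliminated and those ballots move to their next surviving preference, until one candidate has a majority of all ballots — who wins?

Ivy

Round 1: Ivy 15, Quinn 9, Omar 0, Emma 15, Maya 3. Omar eliminated.
Round 2: Ivy 15, Quinn 9, Emma 15, Maya 3. Maya eliminated.
Round 3: Ivy 18, Quinn 9, Emma 15. Quinn eliminated.
Round 4: Ivy 27, Emma 15. Ivy has a majority (≥22).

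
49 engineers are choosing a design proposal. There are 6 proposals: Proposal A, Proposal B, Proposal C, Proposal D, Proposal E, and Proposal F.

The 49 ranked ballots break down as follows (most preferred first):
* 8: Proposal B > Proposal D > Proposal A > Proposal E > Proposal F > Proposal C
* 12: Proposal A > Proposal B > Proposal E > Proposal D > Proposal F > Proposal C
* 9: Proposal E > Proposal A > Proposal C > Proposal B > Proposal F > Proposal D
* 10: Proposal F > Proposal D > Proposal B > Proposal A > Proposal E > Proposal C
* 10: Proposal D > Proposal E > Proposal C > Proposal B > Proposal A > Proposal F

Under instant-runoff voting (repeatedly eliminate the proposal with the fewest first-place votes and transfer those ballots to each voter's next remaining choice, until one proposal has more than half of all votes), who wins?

Proposal D

Round 1: Proposal A 12, Proposal B 8, Proposal C 0, Proposal D 10, Proposal E 9, Proposal F 10. Proposal C eliminated.
Round 2: Proposal A 12, Proposal B 8, Proposal D 10, Proposal E 9, Proposal F 10. Proposal B eliminated.
Round 3: Proposal A 12, Proposal D 18, Proposal E 9, Proposal F 10. Proposal E eliminated.
Round 4: Proposal A 21, Proposal D 18, Proposal F 10. Proposal F eliminated.
Round 5: Proposal A 21, Proposal D 28. Proposal D has a majority (≥25).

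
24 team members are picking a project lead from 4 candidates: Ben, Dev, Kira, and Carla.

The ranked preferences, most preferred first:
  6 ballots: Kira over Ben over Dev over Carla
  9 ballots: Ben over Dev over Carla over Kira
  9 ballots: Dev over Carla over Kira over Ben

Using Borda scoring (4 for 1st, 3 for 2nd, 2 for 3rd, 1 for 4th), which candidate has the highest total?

Dev

Ben: 6×3 + 9×4 + 9×1 = 63
Dev: 6×2 + 9×3 + 9×4 = 75
Kira: 6×4 + 9×1 + 9×2 = 51
Carla: 6×1 + 9×2 + 9×3 = 51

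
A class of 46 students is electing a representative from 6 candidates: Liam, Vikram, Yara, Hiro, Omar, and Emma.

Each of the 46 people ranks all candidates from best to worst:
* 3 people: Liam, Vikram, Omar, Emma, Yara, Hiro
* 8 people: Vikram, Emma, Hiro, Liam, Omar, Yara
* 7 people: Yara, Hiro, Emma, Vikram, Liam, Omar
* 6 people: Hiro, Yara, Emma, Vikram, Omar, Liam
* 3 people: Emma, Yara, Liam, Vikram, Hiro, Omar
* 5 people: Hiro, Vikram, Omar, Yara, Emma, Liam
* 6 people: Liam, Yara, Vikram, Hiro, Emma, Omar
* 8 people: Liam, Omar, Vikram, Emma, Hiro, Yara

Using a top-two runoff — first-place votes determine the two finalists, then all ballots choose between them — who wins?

Hiro

Round 1 first-place votes: Liam 17, Vikram 8, Yara 7, Hiro 11, Omar 0, Emma 3. Liam and Hiro advance.
Runoff: Liam is ranked above Hiro on 20 ballots, Hiro above Liam on 26.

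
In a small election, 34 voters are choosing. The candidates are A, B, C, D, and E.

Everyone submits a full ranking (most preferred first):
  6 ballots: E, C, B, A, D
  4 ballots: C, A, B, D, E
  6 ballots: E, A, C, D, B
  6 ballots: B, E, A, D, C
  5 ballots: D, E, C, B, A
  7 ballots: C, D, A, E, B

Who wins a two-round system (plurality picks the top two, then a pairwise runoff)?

Round 1 first-place votes: A 0, B 6, C 11, D 5, E 12. E and C advance.
Runoff: E is ranked above C on 23 ballots, C above E on 11.

E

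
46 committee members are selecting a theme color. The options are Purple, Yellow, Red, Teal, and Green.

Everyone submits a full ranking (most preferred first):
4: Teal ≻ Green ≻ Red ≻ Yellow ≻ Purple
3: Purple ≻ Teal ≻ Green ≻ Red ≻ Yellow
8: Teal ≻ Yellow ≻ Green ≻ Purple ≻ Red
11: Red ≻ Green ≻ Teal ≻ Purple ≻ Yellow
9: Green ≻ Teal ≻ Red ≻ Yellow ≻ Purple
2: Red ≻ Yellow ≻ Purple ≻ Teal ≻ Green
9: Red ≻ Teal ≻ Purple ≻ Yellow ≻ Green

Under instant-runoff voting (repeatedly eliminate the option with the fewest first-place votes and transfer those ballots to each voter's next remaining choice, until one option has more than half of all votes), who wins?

Teal

Round 1: Purple 3, Yellow 0, Red 22, Teal 12, Green 9. Yellow eliminated.
Round 2: Purple 3, Red 22, Teal 12, Green 9. Purple eliminated.
Round 3: Red 22, Teal 15, Green 9. Green eliminated.
Round 4: Red 22, Teal 24. Teal has a majority (≥24).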